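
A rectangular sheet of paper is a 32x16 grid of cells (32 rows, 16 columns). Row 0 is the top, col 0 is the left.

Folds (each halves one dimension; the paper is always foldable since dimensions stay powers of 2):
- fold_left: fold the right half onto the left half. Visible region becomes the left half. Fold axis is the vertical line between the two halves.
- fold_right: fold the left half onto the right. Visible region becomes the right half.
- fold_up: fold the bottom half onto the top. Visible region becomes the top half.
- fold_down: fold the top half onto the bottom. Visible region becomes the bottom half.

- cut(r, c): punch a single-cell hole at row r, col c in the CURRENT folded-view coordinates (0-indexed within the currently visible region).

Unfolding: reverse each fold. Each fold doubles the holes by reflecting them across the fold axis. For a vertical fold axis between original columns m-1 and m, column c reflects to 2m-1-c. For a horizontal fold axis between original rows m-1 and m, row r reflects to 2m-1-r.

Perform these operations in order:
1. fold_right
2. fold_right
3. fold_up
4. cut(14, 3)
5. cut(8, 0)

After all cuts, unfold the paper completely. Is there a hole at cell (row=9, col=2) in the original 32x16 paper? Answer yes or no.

Answer: no

Derivation:
Op 1 fold_right: fold axis v@8; visible region now rows[0,32) x cols[8,16) = 32x8
Op 2 fold_right: fold axis v@12; visible region now rows[0,32) x cols[12,16) = 32x4
Op 3 fold_up: fold axis h@16; visible region now rows[0,16) x cols[12,16) = 16x4
Op 4 cut(14, 3): punch at orig (14,15); cuts so far [(14, 15)]; region rows[0,16) x cols[12,16) = 16x4
Op 5 cut(8, 0): punch at orig (8,12); cuts so far [(8, 12), (14, 15)]; region rows[0,16) x cols[12,16) = 16x4
Unfold 1 (reflect across h@16): 4 holes -> [(8, 12), (14, 15), (17, 15), (23, 12)]
Unfold 2 (reflect across v@12): 8 holes -> [(8, 11), (8, 12), (14, 8), (14, 15), (17, 8), (17, 15), (23, 11), (23, 12)]
Unfold 3 (reflect across v@8): 16 holes -> [(8, 3), (8, 4), (8, 11), (8, 12), (14, 0), (14, 7), (14, 8), (14, 15), (17, 0), (17, 7), (17, 8), (17, 15), (23, 3), (23, 4), (23, 11), (23, 12)]
Holes: [(8, 3), (8, 4), (8, 11), (8, 12), (14, 0), (14, 7), (14, 8), (14, 15), (17, 0), (17, 7), (17, 8), (17, 15), (23, 3), (23, 4), (23, 11), (23, 12)]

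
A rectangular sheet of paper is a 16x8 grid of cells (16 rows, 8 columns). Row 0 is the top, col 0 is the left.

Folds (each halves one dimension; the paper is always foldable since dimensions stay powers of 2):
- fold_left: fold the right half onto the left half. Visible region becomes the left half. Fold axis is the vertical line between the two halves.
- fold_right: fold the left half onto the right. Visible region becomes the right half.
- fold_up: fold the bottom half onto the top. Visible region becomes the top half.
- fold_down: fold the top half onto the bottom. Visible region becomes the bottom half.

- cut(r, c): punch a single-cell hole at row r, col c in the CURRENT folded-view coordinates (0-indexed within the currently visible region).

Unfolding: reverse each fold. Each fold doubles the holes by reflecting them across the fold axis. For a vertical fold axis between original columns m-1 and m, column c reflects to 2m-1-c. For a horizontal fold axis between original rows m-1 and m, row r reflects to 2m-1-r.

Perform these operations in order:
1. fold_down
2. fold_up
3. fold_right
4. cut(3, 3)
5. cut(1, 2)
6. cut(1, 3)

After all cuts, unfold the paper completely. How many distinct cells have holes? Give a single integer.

Op 1 fold_down: fold axis h@8; visible region now rows[8,16) x cols[0,8) = 8x8
Op 2 fold_up: fold axis h@12; visible region now rows[8,12) x cols[0,8) = 4x8
Op 3 fold_right: fold axis v@4; visible region now rows[8,12) x cols[4,8) = 4x4
Op 4 cut(3, 3): punch at orig (11,7); cuts so far [(11, 7)]; region rows[8,12) x cols[4,8) = 4x4
Op 5 cut(1, 2): punch at orig (9,6); cuts so far [(9, 6), (11, 7)]; region rows[8,12) x cols[4,8) = 4x4
Op 6 cut(1, 3): punch at orig (9,7); cuts so far [(9, 6), (9, 7), (11, 7)]; region rows[8,12) x cols[4,8) = 4x4
Unfold 1 (reflect across v@4): 6 holes -> [(9, 0), (9, 1), (9, 6), (9, 7), (11, 0), (11, 7)]
Unfold 2 (reflect across h@12): 12 holes -> [(9, 0), (9, 1), (9, 6), (9, 7), (11, 0), (11, 7), (12, 0), (12, 7), (14, 0), (14, 1), (14, 6), (14, 7)]
Unfold 3 (reflect across h@8): 24 holes -> [(1, 0), (1, 1), (1, 6), (1, 7), (3, 0), (3, 7), (4, 0), (4, 7), (6, 0), (6, 1), (6, 6), (6, 7), (9, 0), (9, 1), (9, 6), (9, 7), (11, 0), (11, 7), (12, 0), (12, 7), (14, 0), (14, 1), (14, 6), (14, 7)]

Answer: 24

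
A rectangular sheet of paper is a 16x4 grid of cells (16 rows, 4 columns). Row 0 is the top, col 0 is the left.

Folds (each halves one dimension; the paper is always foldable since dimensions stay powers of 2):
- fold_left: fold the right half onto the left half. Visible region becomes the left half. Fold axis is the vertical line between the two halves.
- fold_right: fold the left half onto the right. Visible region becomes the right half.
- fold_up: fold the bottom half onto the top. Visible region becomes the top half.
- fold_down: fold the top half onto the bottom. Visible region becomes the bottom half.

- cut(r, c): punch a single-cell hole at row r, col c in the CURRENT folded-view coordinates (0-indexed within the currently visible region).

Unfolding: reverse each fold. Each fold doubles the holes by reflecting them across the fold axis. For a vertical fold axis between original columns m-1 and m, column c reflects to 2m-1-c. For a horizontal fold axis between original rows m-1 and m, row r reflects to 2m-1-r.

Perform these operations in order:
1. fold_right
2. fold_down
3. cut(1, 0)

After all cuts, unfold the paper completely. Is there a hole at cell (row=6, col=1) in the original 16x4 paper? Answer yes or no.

Answer: yes

Derivation:
Op 1 fold_right: fold axis v@2; visible region now rows[0,16) x cols[2,4) = 16x2
Op 2 fold_down: fold axis h@8; visible region now rows[8,16) x cols[2,4) = 8x2
Op 3 cut(1, 0): punch at orig (9,2); cuts so far [(9, 2)]; region rows[8,16) x cols[2,4) = 8x2
Unfold 1 (reflect across h@8): 2 holes -> [(6, 2), (9, 2)]
Unfold 2 (reflect across v@2): 4 holes -> [(6, 1), (6, 2), (9, 1), (9, 2)]
Holes: [(6, 1), (6, 2), (9, 1), (9, 2)]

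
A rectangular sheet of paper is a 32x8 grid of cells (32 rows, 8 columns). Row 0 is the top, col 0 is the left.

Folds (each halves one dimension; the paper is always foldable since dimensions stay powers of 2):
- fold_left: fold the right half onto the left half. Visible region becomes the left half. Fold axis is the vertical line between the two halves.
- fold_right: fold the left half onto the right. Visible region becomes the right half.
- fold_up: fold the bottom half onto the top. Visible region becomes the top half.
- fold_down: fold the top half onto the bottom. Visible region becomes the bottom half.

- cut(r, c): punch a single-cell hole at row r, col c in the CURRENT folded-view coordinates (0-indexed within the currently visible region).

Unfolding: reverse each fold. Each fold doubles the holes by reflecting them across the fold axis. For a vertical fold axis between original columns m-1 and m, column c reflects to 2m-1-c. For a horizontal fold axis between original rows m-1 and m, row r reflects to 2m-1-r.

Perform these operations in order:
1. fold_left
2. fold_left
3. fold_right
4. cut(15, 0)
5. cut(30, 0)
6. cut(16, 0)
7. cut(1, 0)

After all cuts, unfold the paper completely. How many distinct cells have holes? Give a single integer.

Answer: 32

Derivation:
Op 1 fold_left: fold axis v@4; visible region now rows[0,32) x cols[0,4) = 32x4
Op 2 fold_left: fold axis v@2; visible region now rows[0,32) x cols[0,2) = 32x2
Op 3 fold_right: fold axis v@1; visible region now rows[0,32) x cols[1,2) = 32x1
Op 4 cut(15, 0): punch at orig (15,1); cuts so far [(15, 1)]; region rows[0,32) x cols[1,2) = 32x1
Op 5 cut(30, 0): punch at orig (30,1); cuts so far [(15, 1), (30, 1)]; region rows[0,32) x cols[1,2) = 32x1
Op 6 cut(16, 0): punch at orig (16,1); cuts so far [(15, 1), (16, 1), (30, 1)]; region rows[0,32) x cols[1,2) = 32x1
Op 7 cut(1, 0): punch at orig (1,1); cuts so far [(1, 1), (15, 1), (16, 1), (30, 1)]; region rows[0,32) x cols[1,2) = 32x1
Unfold 1 (reflect across v@1): 8 holes -> [(1, 0), (1, 1), (15, 0), (15, 1), (16, 0), (16, 1), (30, 0), (30, 1)]
Unfold 2 (reflect across v@2): 16 holes -> [(1, 0), (1, 1), (1, 2), (1, 3), (15, 0), (15, 1), (15, 2), (15, 3), (16, 0), (16, 1), (16, 2), (16, 3), (30, 0), (30, 1), (30, 2), (30, 3)]
Unfold 3 (reflect across v@4): 32 holes -> [(1, 0), (1, 1), (1, 2), (1, 3), (1, 4), (1, 5), (1, 6), (1, 7), (15, 0), (15, 1), (15, 2), (15, 3), (15, 4), (15, 5), (15, 6), (15, 7), (16, 0), (16, 1), (16, 2), (16, 3), (16, 4), (16, 5), (16, 6), (16, 7), (30, 0), (30, 1), (30, 2), (30, 3), (30, 4), (30, 5), (30, 6), (30, 7)]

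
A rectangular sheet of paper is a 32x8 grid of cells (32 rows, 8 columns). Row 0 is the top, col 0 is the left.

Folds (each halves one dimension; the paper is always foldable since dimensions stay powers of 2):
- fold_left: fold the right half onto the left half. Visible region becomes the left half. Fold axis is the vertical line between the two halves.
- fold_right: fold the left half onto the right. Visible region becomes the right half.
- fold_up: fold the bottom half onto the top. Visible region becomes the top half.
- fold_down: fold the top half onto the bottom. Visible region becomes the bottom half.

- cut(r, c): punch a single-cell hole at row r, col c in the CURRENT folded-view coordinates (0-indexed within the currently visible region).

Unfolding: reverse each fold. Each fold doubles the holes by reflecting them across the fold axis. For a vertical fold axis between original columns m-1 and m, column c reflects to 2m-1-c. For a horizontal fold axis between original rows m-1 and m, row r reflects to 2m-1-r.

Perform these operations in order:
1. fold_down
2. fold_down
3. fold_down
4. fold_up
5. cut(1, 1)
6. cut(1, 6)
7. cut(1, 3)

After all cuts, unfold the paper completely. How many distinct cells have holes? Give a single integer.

Op 1 fold_down: fold axis h@16; visible region now rows[16,32) x cols[0,8) = 16x8
Op 2 fold_down: fold axis h@24; visible region now rows[24,32) x cols[0,8) = 8x8
Op 3 fold_down: fold axis h@28; visible region now rows[28,32) x cols[0,8) = 4x8
Op 4 fold_up: fold axis h@30; visible region now rows[28,30) x cols[0,8) = 2x8
Op 5 cut(1, 1): punch at orig (29,1); cuts so far [(29, 1)]; region rows[28,30) x cols[0,8) = 2x8
Op 6 cut(1, 6): punch at orig (29,6); cuts so far [(29, 1), (29, 6)]; region rows[28,30) x cols[0,8) = 2x8
Op 7 cut(1, 3): punch at orig (29,3); cuts so far [(29, 1), (29, 3), (29, 6)]; region rows[28,30) x cols[0,8) = 2x8
Unfold 1 (reflect across h@30): 6 holes -> [(29, 1), (29, 3), (29, 6), (30, 1), (30, 3), (30, 6)]
Unfold 2 (reflect across h@28): 12 holes -> [(25, 1), (25, 3), (25, 6), (26, 1), (26, 3), (26, 6), (29, 1), (29, 3), (29, 6), (30, 1), (30, 3), (30, 6)]
Unfold 3 (reflect across h@24): 24 holes -> [(17, 1), (17, 3), (17, 6), (18, 1), (18, 3), (18, 6), (21, 1), (21, 3), (21, 6), (22, 1), (22, 3), (22, 6), (25, 1), (25, 3), (25, 6), (26, 1), (26, 3), (26, 6), (29, 1), (29, 3), (29, 6), (30, 1), (30, 3), (30, 6)]
Unfold 4 (reflect across h@16): 48 holes -> [(1, 1), (1, 3), (1, 6), (2, 1), (2, 3), (2, 6), (5, 1), (5, 3), (5, 6), (6, 1), (6, 3), (6, 6), (9, 1), (9, 3), (9, 6), (10, 1), (10, 3), (10, 6), (13, 1), (13, 3), (13, 6), (14, 1), (14, 3), (14, 6), (17, 1), (17, 3), (17, 6), (18, 1), (18, 3), (18, 6), (21, 1), (21, 3), (21, 6), (22, 1), (22, 3), (22, 6), (25, 1), (25, 3), (25, 6), (26, 1), (26, 3), (26, 6), (29, 1), (29, 3), (29, 6), (30, 1), (30, 3), (30, 6)]

Answer: 48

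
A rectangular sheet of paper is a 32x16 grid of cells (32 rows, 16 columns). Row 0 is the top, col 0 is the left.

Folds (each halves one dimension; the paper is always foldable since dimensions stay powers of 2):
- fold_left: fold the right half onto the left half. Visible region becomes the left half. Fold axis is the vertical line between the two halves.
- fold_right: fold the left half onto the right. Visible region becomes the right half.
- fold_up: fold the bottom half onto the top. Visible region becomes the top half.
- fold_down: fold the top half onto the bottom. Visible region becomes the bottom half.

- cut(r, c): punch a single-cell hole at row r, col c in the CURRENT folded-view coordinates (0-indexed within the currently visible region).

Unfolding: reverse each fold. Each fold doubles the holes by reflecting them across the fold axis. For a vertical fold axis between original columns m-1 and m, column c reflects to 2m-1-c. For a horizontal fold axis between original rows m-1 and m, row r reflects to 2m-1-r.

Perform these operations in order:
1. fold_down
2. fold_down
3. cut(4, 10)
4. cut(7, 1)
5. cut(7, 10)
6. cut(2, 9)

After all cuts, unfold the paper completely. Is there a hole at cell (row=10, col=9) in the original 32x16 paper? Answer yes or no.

Answer: yes

Derivation:
Op 1 fold_down: fold axis h@16; visible region now rows[16,32) x cols[0,16) = 16x16
Op 2 fold_down: fold axis h@24; visible region now rows[24,32) x cols[0,16) = 8x16
Op 3 cut(4, 10): punch at orig (28,10); cuts so far [(28, 10)]; region rows[24,32) x cols[0,16) = 8x16
Op 4 cut(7, 1): punch at orig (31,1); cuts so far [(28, 10), (31, 1)]; region rows[24,32) x cols[0,16) = 8x16
Op 5 cut(7, 10): punch at orig (31,10); cuts so far [(28, 10), (31, 1), (31, 10)]; region rows[24,32) x cols[0,16) = 8x16
Op 6 cut(2, 9): punch at orig (26,9); cuts so far [(26, 9), (28, 10), (31, 1), (31, 10)]; region rows[24,32) x cols[0,16) = 8x16
Unfold 1 (reflect across h@24): 8 holes -> [(16, 1), (16, 10), (19, 10), (21, 9), (26, 9), (28, 10), (31, 1), (31, 10)]
Unfold 2 (reflect across h@16): 16 holes -> [(0, 1), (0, 10), (3, 10), (5, 9), (10, 9), (12, 10), (15, 1), (15, 10), (16, 1), (16, 10), (19, 10), (21, 9), (26, 9), (28, 10), (31, 1), (31, 10)]
Holes: [(0, 1), (0, 10), (3, 10), (5, 9), (10, 9), (12, 10), (15, 1), (15, 10), (16, 1), (16, 10), (19, 10), (21, 9), (26, 9), (28, 10), (31, 1), (31, 10)]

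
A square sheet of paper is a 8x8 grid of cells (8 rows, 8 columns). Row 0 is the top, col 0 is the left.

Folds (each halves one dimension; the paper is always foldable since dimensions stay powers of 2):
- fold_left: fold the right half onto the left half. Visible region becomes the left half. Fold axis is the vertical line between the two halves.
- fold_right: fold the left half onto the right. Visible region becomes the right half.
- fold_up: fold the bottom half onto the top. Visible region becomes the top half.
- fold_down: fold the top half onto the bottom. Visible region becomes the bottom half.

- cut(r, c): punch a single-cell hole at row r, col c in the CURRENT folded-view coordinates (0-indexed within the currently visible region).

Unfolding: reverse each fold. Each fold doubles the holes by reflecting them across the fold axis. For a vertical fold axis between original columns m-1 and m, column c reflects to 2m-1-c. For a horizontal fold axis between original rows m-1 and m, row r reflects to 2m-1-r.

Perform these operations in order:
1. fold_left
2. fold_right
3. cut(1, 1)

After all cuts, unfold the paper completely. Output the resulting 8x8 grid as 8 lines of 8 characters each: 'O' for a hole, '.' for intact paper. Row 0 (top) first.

Op 1 fold_left: fold axis v@4; visible region now rows[0,8) x cols[0,4) = 8x4
Op 2 fold_right: fold axis v@2; visible region now rows[0,8) x cols[2,4) = 8x2
Op 3 cut(1, 1): punch at orig (1,3); cuts so far [(1, 3)]; region rows[0,8) x cols[2,4) = 8x2
Unfold 1 (reflect across v@2): 2 holes -> [(1, 0), (1, 3)]
Unfold 2 (reflect across v@4): 4 holes -> [(1, 0), (1, 3), (1, 4), (1, 7)]

Answer: ........
O..OO..O
........
........
........
........
........
........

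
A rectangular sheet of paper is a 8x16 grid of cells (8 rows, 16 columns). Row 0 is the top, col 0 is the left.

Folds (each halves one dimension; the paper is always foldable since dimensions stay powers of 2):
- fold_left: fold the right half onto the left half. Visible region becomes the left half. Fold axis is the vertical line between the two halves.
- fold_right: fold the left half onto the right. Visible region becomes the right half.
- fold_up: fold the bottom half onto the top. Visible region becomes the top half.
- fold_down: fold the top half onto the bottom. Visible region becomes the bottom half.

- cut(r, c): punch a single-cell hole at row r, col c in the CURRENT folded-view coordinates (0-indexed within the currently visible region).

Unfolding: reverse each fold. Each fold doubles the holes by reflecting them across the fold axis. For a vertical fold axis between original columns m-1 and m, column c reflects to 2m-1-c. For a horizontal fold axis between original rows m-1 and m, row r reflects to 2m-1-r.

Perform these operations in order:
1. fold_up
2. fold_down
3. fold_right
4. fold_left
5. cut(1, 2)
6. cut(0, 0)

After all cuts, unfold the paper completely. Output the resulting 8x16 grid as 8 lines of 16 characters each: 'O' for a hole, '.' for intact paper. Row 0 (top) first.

Answer: ..O..O....O..O..
O......OO......O
O......OO......O
..O..O....O..O..
..O..O....O..O..
O......OO......O
O......OO......O
..O..O....O..O..

Derivation:
Op 1 fold_up: fold axis h@4; visible region now rows[0,4) x cols[0,16) = 4x16
Op 2 fold_down: fold axis h@2; visible region now rows[2,4) x cols[0,16) = 2x16
Op 3 fold_right: fold axis v@8; visible region now rows[2,4) x cols[8,16) = 2x8
Op 4 fold_left: fold axis v@12; visible region now rows[2,4) x cols[8,12) = 2x4
Op 5 cut(1, 2): punch at orig (3,10); cuts so far [(3, 10)]; region rows[2,4) x cols[8,12) = 2x4
Op 6 cut(0, 0): punch at orig (2,8); cuts so far [(2, 8), (3, 10)]; region rows[2,4) x cols[8,12) = 2x4
Unfold 1 (reflect across v@12): 4 holes -> [(2, 8), (2, 15), (3, 10), (3, 13)]
Unfold 2 (reflect across v@8): 8 holes -> [(2, 0), (2, 7), (2, 8), (2, 15), (3, 2), (3, 5), (3, 10), (3, 13)]
Unfold 3 (reflect across h@2): 16 holes -> [(0, 2), (0, 5), (0, 10), (0, 13), (1, 0), (1, 7), (1, 8), (1, 15), (2, 0), (2, 7), (2, 8), (2, 15), (3, 2), (3, 5), (3, 10), (3, 13)]
Unfold 4 (reflect across h@4): 32 holes -> [(0, 2), (0, 5), (0, 10), (0, 13), (1, 0), (1, 7), (1, 8), (1, 15), (2, 0), (2, 7), (2, 8), (2, 15), (3, 2), (3, 5), (3, 10), (3, 13), (4, 2), (4, 5), (4, 10), (4, 13), (5, 0), (5, 7), (5, 8), (5, 15), (6, 0), (6, 7), (6, 8), (6, 15), (7, 2), (7, 5), (7, 10), (7, 13)]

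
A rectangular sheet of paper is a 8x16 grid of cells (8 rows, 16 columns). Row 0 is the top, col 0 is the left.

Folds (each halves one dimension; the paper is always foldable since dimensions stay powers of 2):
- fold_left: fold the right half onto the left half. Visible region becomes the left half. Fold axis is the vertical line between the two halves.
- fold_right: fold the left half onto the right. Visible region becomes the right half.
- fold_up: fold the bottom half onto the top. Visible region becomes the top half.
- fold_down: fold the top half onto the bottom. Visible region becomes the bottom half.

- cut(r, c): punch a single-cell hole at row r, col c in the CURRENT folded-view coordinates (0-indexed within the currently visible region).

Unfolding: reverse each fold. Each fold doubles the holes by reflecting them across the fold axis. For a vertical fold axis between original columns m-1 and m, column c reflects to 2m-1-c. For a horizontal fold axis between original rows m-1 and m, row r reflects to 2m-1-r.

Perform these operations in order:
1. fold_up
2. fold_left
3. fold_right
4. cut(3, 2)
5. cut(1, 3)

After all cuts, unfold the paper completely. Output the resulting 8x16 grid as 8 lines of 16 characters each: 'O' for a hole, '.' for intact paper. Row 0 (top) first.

Op 1 fold_up: fold axis h@4; visible region now rows[0,4) x cols[0,16) = 4x16
Op 2 fold_left: fold axis v@8; visible region now rows[0,4) x cols[0,8) = 4x8
Op 3 fold_right: fold axis v@4; visible region now rows[0,4) x cols[4,8) = 4x4
Op 4 cut(3, 2): punch at orig (3,6); cuts so far [(3, 6)]; region rows[0,4) x cols[4,8) = 4x4
Op 5 cut(1, 3): punch at orig (1,7); cuts so far [(1, 7), (3, 6)]; region rows[0,4) x cols[4,8) = 4x4
Unfold 1 (reflect across v@4): 4 holes -> [(1, 0), (1, 7), (3, 1), (3, 6)]
Unfold 2 (reflect across v@8): 8 holes -> [(1, 0), (1, 7), (1, 8), (1, 15), (3, 1), (3, 6), (3, 9), (3, 14)]
Unfold 3 (reflect across h@4): 16 holes -> [(1, 0), (1, 7), (1, 8), (1, 15), (3, 1), (3, 6), (3, 9), (3, 14), (4, 1), (4, 6), (4, 9), (4, 14), (6, 0), (6, 7), (6, 8), (6, 15)]

Answer: ................
O......OO......O
................
.O....O..O....O.
.O....O..O....O.
................
O......OO......O
................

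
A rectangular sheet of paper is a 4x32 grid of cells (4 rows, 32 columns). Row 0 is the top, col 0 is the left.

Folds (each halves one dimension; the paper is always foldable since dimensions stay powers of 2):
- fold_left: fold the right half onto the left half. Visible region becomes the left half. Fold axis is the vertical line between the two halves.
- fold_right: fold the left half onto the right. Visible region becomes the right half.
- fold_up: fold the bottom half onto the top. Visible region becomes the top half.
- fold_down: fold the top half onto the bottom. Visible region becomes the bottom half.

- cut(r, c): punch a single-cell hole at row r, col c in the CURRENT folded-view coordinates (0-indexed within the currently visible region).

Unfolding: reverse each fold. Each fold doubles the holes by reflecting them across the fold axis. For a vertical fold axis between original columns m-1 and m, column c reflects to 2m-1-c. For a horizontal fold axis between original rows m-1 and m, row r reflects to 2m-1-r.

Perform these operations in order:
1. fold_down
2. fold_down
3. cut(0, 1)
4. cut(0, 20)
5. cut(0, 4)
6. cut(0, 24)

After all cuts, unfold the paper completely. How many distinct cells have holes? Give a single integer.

Op 1 fold_down: fold axis h@2; visible region now rows[2,4) x cols[0,32) = 2x32
Op 2 fold_down: fold axis h@3; visible region now rows[3,4) x cols[0,32) = 1x32
Op 3 cut(0, 1): punch at orig (3,1); cuts so far [(3, 1)]; region rows[3,4) x cols[0,32) = 1x32
Op 4 cut(0, 20): punch at orig (3,20); cuts so far [(3, 1), (3, 20)]; region rows[3,4) x cols[0,32) = 1x32
Op 5 cut(0, 4): punch at orig (3,4); cuts so far [(3, 1), (3, 4), (3, 20)]; region rows[3,4) x cols[0,32) = 1x32
Op 6 cut(0, 24): punch at orig (3,24); cuts so far [(3, 1), (3, 4), (3, 20), (3, 24)]; region rows[3,4) x cols[0,32) = 1x32
Unfold 1 (reflect across h@3): 8 holes -> [(2, 1), (2, 4), (2, 20), (2, 24), (3, 1), (3, 4), (3, 20), (3, 24)]
Unfold 2 (reflect across h@2): 16 holes -> [(0, 1), (0, 4), (0, 20), (0, 24), (1, 1), (1, 4), (1, 20), (1, 24), (2, 1), (2, 4), (2, 20), (2, 24), (3, 1), (3, 4), (3, 20), (3, 24)]

Answer: 16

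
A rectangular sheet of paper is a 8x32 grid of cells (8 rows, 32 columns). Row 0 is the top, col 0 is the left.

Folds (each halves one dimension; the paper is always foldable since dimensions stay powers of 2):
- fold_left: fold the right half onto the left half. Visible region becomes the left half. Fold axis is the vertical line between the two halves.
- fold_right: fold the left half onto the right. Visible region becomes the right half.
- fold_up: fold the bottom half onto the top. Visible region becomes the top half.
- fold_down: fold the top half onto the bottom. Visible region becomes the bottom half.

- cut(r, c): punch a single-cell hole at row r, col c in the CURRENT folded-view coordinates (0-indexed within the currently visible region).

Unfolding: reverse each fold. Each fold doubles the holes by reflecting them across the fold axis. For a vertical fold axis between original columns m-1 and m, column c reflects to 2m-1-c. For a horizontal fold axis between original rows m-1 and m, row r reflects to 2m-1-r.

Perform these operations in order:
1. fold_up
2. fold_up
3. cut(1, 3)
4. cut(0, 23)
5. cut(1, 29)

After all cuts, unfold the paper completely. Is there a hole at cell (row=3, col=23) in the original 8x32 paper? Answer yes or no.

Op 1 fold_up: fold axis h@4; visible region now rows[0,4) x cols[0,32) = 4x32
Op 2 fold_up: fold axis h@2; visible region now rows[0,2) x cols[0,32) = 2x32
Op 3 cut(1, 3): punch at orig (1,3); cuts so far [(1, 3)]; region rows[0,2) x cols[0,32) = 2x32
Op 4 cut(0, 23): punch at orig (0,23); cuts so far [(0, 23), (1, 3)]; region rows[0,2) x cols[0,32) = 2x32
Op 5 cut(1, 29): punch at orig (1,29); cuts so far [(0, 23), (1, 3), (1, 29)]; region rows[0,2) x cols[0,32) = 2x32
Unfold 1 (reflect across h@2): 6 holes -> [(0, 23), (1, 3), (1, 29), (2, 3), (2, 29), (3, 23)]
Unfold 2 (reflect across h@4): 12 holes -> [(0, 23), (1, 3), (1, 29), (2, 3), (2, 29), (3, 23), (4, 23), (5, 3), (5, 29), (6, 3), (6, 29), (7, 23)]
Holes: [(0, 23), (1, 3), (1, 29), (2, 3), (2, 29), (3, 23), (4, 23), (5, 3), (5, 29), (6, 3), (6, 29), (7, 23)]

Answer: yes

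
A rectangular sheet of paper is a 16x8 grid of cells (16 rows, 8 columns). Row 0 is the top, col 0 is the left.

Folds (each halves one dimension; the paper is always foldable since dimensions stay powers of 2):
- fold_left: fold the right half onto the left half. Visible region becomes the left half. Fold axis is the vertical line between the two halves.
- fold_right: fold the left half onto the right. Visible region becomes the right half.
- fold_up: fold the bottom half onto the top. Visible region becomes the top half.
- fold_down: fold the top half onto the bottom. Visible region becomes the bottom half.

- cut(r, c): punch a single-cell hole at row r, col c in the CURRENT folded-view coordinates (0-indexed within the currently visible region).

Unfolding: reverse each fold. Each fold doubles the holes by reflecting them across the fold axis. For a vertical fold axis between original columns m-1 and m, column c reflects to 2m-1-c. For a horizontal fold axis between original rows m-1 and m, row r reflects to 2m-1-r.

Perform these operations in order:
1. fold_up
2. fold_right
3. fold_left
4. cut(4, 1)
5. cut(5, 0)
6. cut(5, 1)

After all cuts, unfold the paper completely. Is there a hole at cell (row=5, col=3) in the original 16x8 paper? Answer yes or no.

Answer: yes

Derivation:
Op 1 fold_up: fold axis h@8; visible region now rows[0,8) x cols[0,8) = 8x8
Op 2 fold_right: fold axis v@4; visible region now rows[0,8) x cols[4,8) = 8x4
Op 3 fold_left: fold axis v@6; visible region now rows[0,8) x cols[4,6) = 8x2
Op 4 cut(4, 1): punch at orig (4,5); cuts so far [(4, 5)]; region rows[0,8) x cols[4,6) = 8x2
Op 5 cut(5, 0): punch at orig (5,4); cuts so far [(4, 5), (5, 4)]; region rows[0,8) x cols[4,6) = 8x2
Op 6 cut(5, 1): punch at orig (5,5); cuts so far [(4, 5), (5, 4), (5, 5)]; region rows[0,8) x cols[4,6) = 8x2
Unfold 1 (reflect across v@6): 6 holes -> [(4, 5), (4, 6), (5, 4), (5, 5), (5, 6), (5, 7)]
Unfold 2 (reflect across v@4): 12 holes -> [(4, 1), (4, 2), (4, 5), (4, 6), (5, 0), (5, 1), (5, 2), (5, 3), (5, 4), (5, 5), (5, 6), (5, 7)]
Unfold 3 (reflect across h@8): 24 holes -> [(4, 1), (4, 2), (4, 5), (4, 6), (5, 0), (5, 1), (5, 2), (5, 3), (5, 4), (5, 5), (5, 6), (5, 7), (10, 0), (10, 1), (10, 2), (10, 3), (10, 4), (10, 5), (10, 6), (10, 7), (11, 1), (11, 2), (11, 5), (11, 6)]
Holes: [(4, 1), (4, 2), (4, 5), (4, 6), (5, 0), (5, 1), (5, 2), (5, 3), (5, 4), (5, 5), (5, 6), (5, 7), (10, 0), (10, 1), (10, 2), (10, 3), (10, 4), (10, 5), (10, 6), (10, 7), (11, 1), (11, 2), (11, 5), (11, 6)]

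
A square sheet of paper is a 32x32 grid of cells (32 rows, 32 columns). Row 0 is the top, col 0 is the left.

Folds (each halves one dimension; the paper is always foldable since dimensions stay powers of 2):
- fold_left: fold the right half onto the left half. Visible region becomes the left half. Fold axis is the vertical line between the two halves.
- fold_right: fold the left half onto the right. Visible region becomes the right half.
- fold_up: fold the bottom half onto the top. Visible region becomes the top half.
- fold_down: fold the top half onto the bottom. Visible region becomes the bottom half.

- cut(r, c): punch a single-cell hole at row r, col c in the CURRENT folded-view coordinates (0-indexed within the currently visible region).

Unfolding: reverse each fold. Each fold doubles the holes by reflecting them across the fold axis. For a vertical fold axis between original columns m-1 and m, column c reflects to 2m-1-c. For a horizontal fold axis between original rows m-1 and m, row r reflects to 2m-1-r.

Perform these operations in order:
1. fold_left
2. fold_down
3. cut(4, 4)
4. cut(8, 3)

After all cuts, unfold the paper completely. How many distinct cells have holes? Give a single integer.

Answer: 8

Derivation:
Op 1 fold_left: fold axis v@16; visible region now rows[0,32) x cols[0,16) = 32x16
Op 2 fold_down: fold axis h@16; visible region now rows[16,32) x cols[0,16) = 16x16
Op 3 cut(4, 4): punch at orig (20,4); cuts so far [(20, 4)]; region rows[16,32) x cols[0,16) = 16x16
Op 4 cut(8, 3): punch at orig (24,3); cuts so far [(20, 4), (24, 3)]; region rows[16,32) x cols[0,16) = 16x16
Unfold 1 (reflect across h@16): 4 holes -> [(7, 3), (11, 4), (20, 4), (24, 3)]
Unfold 2 (reflect across v@16): 8 holes -> [(7, 3), (7, 28), (11, 4), (11, 27), (20, 4), (20, 27), (24, 3), (24, 28)]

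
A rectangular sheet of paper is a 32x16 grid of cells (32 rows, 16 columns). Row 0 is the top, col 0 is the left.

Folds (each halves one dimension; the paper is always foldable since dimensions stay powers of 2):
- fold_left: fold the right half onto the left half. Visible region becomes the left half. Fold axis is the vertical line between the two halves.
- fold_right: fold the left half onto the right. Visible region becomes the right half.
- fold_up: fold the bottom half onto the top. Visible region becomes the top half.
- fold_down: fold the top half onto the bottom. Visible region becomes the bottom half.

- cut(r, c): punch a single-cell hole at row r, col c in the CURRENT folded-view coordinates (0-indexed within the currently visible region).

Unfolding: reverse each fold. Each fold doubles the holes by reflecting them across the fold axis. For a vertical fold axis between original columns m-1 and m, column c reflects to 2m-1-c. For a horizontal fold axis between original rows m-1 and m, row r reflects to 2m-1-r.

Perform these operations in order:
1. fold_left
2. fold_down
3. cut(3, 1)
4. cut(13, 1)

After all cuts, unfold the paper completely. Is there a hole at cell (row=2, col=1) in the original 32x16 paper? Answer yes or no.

Op 1 fold_left: fold axis v@8; visible region now rows[0,32) x cols[0,8) = 32x8
Op 2 fold_down: fold axis h@16; visible region now rows[16,32) x cols[0,8) = 16x8
Op 3 cut(3, 1): punch at orig (19,1); cuts so far [(19, 1)]; region rows[16,32) x cols[0,8) = 16x8
Op 4 cut(13, 1): punch at orig (29,1); cuts so far [(19, 1), (29, 1)]; region rows[16,32) x cols[0,8) = 16x8
Unfold 1 (reflect across h@16): 4 holes -> [(2, 1), (12, 1), (19, 1), (29, 1)]
Unfold 2 (reflect across v@8): 8 holes -> [(2, 1), (2, 14), (12, 1), (12, 14), (19, 1), (19, 14), (29, 1), (29, 14)]
Holes: [(2, 1), (2, 14), (12, 1), (12, 14), (19, 1), (19, 14), (29, 1), (29, 14)]

Answer: yes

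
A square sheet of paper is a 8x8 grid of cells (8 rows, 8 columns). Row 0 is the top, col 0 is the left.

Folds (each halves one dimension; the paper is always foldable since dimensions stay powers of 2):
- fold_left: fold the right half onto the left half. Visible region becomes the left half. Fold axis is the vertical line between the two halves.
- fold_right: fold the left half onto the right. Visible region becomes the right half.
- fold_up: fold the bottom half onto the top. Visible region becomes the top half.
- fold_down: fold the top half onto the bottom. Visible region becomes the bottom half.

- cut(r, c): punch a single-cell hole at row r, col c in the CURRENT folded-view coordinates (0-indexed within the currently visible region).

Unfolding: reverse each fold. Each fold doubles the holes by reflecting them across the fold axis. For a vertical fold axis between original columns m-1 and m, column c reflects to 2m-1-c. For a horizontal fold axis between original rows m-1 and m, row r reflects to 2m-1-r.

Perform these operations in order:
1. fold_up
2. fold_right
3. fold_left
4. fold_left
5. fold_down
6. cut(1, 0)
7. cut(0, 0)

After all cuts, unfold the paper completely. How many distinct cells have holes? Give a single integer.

Op 1 fold_up: fold axis h@4; visible region now rows[0,4) x cols[0,8) = 4x8
Op 2 fold_right: fold axis v@4; visible region now rows[0,4) x cols[4,8) = 4x4
Op 3 fold_left: fold axis v@6; visible region now rows[0,4) x cols[4,6) = 4x2
Op 4 fold_left: fold axis v@5; visible region now rows[0,4) x cols[4,5) = 4x1
Op 5 fold_down: fold axis h@2; visible region now rows[2,4) x cols[4,5) = 2x1
Op 6 cut(1, 0): punch at orig (3,4); cuts so far [(3, 4)]; region rows[2,4) x cols[4,5) = 2x1
Op 7 cut(0, 0): punch at orig (2,4); cuts so far [(2, 4), (3, 4)]; region rows[2,4) x cols[4,5) = 2x1
Unfold 1 (reflect across h@2): 4 holes -> [(0, 4), (1, 4), (2, 4), (3, 4)]
Unfold 2 (reflect across v@5): 8 holes -> [(0, 4), (0, 5), (1, 4), (1, 5), (2, 4), (2, 5), (3, 4), (3, 5)]
Unfold 3 (reflect across v@6): 16 holes -> [(0, 4), (0, 5), (0, 6), (0, 7), (1, 4), (1, 5), (1, 6), (1, 7), (2, 4), (2, 5), (2, 6), (2, 7), (3, 4), (3, 5), (3, 6), (3, 7)]
Unfold 4 (reflect across v@4): 32 holes -> [(0, 0), (0, 1), (0, 2), (0, 3), (0, 4), (0, 5), (0, 6), (0, 7), (1, 0), (1, 1), (1, 2), (1, 3), (1, 4), (1, 5), (1, 6), (1, 7), (2, 0), (2, 1), (2, 2), (2, 3), (2, 4), (2, 5), (2, 6), (2, 7), (3, 0), (3, 1), (3, 2), (3, 3), (3, 4), (3, 5), (3, 6), (3, 7)]
Unfold 5 (reflect across h@4): 64 holes -> [(0, 0), (0, 1), (0, 2), (0, 3), (0, 4), (0, 5), (0, 6), (0, 7), (1, 0), (1, 1), (1, 2), (1, 3), (1, 4), (1, 5), (1, 6), (1, 7), (2, 0), (2, 1), (2, 2), (2, 3), (2, 4), (2, 5), (2, 6), (2, 7), (3, 0), (3, 1), (3, 2), (3, 3), (3, 4), (3, 5), (3, 6), (3, 7), (4, 0), (4, 1), (4, 2), (4, 3), (4, 4), (4, 5), (4, 6), (4, 7), (5, 0), (5, 1), (5, 2), (5, 3), (5, 4), (5, 5), (5, 6), (5, 7), (6, 0), (6, 1), (6, 2), (6, 3), (6, 4), (6, 5), (6, 6), (6, 7), (7, 0), (7, 1), (7, 2), (7, 3), (7, 4), (7, 5), (7, 6), (7, 7)]

Answer: 64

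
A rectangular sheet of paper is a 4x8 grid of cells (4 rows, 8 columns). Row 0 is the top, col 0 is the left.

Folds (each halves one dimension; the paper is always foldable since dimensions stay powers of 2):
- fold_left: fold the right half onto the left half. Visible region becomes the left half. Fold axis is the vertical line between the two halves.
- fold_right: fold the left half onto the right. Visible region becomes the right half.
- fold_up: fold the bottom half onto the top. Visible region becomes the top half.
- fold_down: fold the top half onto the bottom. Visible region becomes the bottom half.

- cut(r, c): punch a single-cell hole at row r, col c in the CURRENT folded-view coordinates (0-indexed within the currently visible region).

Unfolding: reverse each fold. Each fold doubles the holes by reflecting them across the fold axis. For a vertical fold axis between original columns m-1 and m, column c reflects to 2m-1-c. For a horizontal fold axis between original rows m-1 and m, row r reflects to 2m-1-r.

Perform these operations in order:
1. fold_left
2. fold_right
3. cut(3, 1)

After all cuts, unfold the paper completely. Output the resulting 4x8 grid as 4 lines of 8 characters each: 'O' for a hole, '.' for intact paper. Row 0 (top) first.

Op 1 fold_left: fold axis v@4; visible region now rows[0,4) x cols[0,4) = 4x4
Op 2 fold_right: fold axis v@2; visible region now rows[0,4) x cols[2,4) = 4x2
Op 3 cut(3, 1): punch at orig (3,3); cuts so far [(3, 3)]; region rows[0,4) x cols[2,4) = 4x2
Unfold 1 (reflect across v@2): 2 holes -> [(3, 0), (3, 3)]
Unfold 2 (reflect across v@4): 4 holes -> [(3, 0), (3, 3), (3, 4), (3, 7)]

Answer: ........
........
........
O..OO..O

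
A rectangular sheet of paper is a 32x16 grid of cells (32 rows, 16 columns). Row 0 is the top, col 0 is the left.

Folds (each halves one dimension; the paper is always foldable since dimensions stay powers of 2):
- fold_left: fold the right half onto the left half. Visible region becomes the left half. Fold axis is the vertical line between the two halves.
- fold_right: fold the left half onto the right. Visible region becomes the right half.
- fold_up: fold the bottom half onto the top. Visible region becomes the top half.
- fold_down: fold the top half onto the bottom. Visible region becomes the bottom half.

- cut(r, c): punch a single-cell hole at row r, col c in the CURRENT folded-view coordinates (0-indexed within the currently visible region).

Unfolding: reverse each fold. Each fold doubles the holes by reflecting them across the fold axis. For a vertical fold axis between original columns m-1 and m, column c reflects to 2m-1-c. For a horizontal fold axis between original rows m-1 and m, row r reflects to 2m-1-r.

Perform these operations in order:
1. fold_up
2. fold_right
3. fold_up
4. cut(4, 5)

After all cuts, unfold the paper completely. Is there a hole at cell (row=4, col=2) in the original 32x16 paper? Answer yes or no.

Answer: yes

Derivation:
Op 1 fold_up: fold axis h@16; visible region now rows[0,16) x cols[0,16) = 16x16
Op 2 fold_right: fold axis v@8; visible region now rows[0,16) x cols[8,16) = 16x8
Op 3 fold_up: fold axis h@8; visible region now rows[0,8) x cols[8,16) = 8x8
Op 4 cut(4, 5): punch at orig (4,13); cuts so far [(4, 13)]; region rows[0,8) x cols[8,16) = 8x8
Unfold 1 (reflect across h@8): 2 holes -> [(4, 13), (11, 13)]
Unfold 2 (reflect across v@8): 4 holes -> [(4, 2), (4, 13), (11, 2), (11, 13)]
Unfold 3 (reflect across h@16): 8 holes -> [(4, 2), (4, 13), (11, 2), (11, 13), (20, 2), (20, 13), (27, 2), (27, 13)]
Holes: [(4, 2), (4, 13), (11, 2), (11, 13), (20, 2), (20, 13), (27, 2), (27, 13)]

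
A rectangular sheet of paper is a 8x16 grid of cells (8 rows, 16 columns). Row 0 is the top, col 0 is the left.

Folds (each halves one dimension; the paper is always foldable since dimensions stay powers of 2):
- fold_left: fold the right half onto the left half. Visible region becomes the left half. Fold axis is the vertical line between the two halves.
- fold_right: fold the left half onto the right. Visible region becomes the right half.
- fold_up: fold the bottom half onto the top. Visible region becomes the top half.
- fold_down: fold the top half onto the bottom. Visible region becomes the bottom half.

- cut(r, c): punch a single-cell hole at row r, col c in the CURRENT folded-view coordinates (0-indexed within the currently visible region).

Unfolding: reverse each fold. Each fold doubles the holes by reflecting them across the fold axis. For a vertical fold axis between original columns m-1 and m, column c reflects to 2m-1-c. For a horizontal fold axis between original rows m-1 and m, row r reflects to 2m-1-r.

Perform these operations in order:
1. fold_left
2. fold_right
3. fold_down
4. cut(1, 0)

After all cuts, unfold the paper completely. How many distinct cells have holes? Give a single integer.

Op 1 fold_left: fold axis v@8; visible region now rows[0,8) x cols[0,8) = 8x8
Op 2 fold_right: fold axis v@4; visible region now rows[0,8) x cols[4,8) = 8x4
Op 3 fold_down: fold axis h@4; visible region now rows[4,8) x cols[4,8) = 4x4
Op 4 cut(1, 0): punch at orig (5,4); cuts so far [(5, 4)]; region rows[4,8) x cols[4,8) = 4x4
Unfold 1 (reflect across h@4): 2 holes -> [(2, 4), (5, 4)]
Unfold 2 (reflect across v@4): 4 holes -> [(2, 3), (2, 4), (5, 3), (5, 4)]
Unfold 3 (reflect across v@8): 8 holes -> [(2, 3), (2, 4), (2, 11), (2, 12), (5, 3), (5, 4), (5, 11), (5, 12)]

Answer: 8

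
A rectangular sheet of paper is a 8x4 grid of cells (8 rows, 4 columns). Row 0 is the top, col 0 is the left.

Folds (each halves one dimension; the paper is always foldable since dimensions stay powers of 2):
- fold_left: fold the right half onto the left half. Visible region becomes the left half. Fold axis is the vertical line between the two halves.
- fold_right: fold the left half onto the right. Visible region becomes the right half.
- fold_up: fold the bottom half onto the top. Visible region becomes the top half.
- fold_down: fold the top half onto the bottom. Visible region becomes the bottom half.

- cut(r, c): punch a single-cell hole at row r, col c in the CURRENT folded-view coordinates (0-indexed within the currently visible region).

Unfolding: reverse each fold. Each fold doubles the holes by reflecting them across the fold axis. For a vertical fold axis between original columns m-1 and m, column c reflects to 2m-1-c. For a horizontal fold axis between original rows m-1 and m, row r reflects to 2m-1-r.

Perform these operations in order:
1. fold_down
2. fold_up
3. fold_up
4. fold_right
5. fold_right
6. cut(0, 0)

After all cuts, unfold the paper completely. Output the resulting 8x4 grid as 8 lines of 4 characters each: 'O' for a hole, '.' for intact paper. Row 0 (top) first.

Answer: OOOO
OOOO
OOOO
OOOO
OOOO
OOOO
OOOO
OOOO

Derivation:
Op 1 fold_down: fold axis h@4; visible region now rows[4,8) x cols[0,4) = 4x4
Op 2 fold_up: fold axis h@6; visible region now rows[4,6) x cols[0,4) = 2x4
Op 3 fold_up: fold axis h@5; visible region now rows[4,5) x cols[0,4) = 1x4
Op 4 fold_right: fold axis v@2; visible region now rows[4,5) x cols[2,4) = 1x2
Op 5 fold_right: fold axis v@3; visible region now rows[4,5) x cols[3,4) = 1x1
Op 6 cut(0, 0): punch at orig (4,3); cuts so far [(4, 3)]; region rows[4,5) x cols[3,4) = 1x1
Unfold 1 (reflect across v@3): 2 holes -> [(4, 2), (4, 3)]
Unfold 2 (reflect across v@2): 4 holes -> [(4, 0), (4, 1), (4, 2), (4, 3)]
Unfold 3 (reflect across h@5): 8 holes -> [(4, 0), (4, 1), (4, 2), (4, 3), (5, 0), (5, 1), (5, 2), (5, 3)]
Unfold 4 (reflect across h@6): 16 holes -> [(4, 0), (4, 1), (4, 2), (4, 3), (5, 0), (5, 1), (5, 2), (5, 3), (6, 0), (6, 1), (6, 2), (6, 3), (7, 0), (7, 1), (7, 2), (7, 3)]
Unfold 5 (reflect across h@4): 32 holes -> [(0, 0), (0, 1), (0, 2), (0, 3), (1, 0), (1, 1), (1, 2), (1, 3), (2, 0), (2, 1), (2, 2), (2, 3), (3, 0), (3, 1), (3, 2), (3, 3), (4, 0), (4, 1), (4, 2), (4, 3), (5, 0), (5, 1), (5, 2), (5, 3), (6, 0), (6, 1), (6, 2), (6, 3), (7, 0), (7, 1), (7, 2), (7, 3)]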